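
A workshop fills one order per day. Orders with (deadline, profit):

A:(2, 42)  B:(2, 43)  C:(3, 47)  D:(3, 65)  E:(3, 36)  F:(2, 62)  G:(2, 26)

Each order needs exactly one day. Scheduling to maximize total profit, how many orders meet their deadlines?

Take jobs in profit order; each goes to the latest open slot no later than its deadline.
Profit order: D=65 F=62 C=47 B=43 A=42 E=36 G=26
Assign: D→slot 3, F→slot 2, C→slot 1, B skipped, A skipped, E skipped, G skipped.
Slots: [1:C] [2:F] [3:D]
3 of 7 scheduled.

3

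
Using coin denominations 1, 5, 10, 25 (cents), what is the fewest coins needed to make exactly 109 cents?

Greedy: take as many of the largest coin as possible, then repeat with the remainder.
109 = 4×25 + 1×5 + 4×1
Total coins = 4 + 1 + 4 = 9

9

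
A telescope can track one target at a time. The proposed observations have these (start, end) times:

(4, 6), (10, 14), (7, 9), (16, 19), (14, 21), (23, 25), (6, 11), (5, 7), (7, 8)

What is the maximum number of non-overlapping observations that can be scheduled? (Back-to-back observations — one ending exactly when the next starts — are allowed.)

Order by finish time; keep every interval that doesn't clash with the previous kept one.
Sorted by end: (4,6)  (5,7)  (7,8)  (7,9)  (6,11)  (10,14)  (16,19)  (14,21)  (23,25)
take (4,6); skip (5,7); take (7,8); take (10,14); take (16,19); take (23,25).
Selected 5 observations.

5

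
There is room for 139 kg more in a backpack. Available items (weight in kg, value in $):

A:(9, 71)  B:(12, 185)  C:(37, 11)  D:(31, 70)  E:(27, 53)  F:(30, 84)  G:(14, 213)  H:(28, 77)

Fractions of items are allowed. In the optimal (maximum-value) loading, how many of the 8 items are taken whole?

Sort by value per unit weight and fill in that order.
Order: B (185/12=15.42) > G (213/14=15.21) > A (71/9=7.89) > F (84/30=2.80) > H (77/28=2.75) > D (70/31=2.26) > E (53/27=1.96) > C (11/37=0.30)
Fill: take B (12 @ 185) → take G (14 @ 213) → take A (9 @ 71) → take F (30 @ 84) → take H (28 @ 77) → take D (31 @ 70) → take 15/27 of E → 29.44; 139/139 used.
6 item(s) taken whole; one partial (take 15/27 of E).

6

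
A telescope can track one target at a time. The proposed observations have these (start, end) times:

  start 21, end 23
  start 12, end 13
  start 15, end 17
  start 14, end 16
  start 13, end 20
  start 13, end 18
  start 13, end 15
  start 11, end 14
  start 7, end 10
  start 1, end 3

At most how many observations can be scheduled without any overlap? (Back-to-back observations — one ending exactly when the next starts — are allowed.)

By end time: (1,3), (7,10), (12,13), (11,14), (13,15), (14,16), (15,17), (13,18), (13,20), (21,23).
Pick (1,3); next start ≥ 3 → (7,10); next start ≥ 10 → (12,13); next start ≥ 13 → (13,15); next start ≥ 15 → (15,17); next start ≥ 17 → (21,23).
Selected 6 observations.

6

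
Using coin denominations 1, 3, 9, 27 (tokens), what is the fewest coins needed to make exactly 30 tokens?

30 = 1×27 + 1×3
Total coins = 1 + 1 = 2

2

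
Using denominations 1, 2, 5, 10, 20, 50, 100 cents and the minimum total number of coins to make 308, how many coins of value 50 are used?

308 = 3×100 + 1×5 + 1×2 + 1×1
Count of 50: 0

0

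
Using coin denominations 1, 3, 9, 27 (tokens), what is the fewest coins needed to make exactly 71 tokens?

Greedy: take as many of the largest coin as possible, then repeat with the remainder.
71 = 2×27 + 1×9 + 2×3 + 2×1
Total coins = 2 + 1 + 2 + 2 = 7

7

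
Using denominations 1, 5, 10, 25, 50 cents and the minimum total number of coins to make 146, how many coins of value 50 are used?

Greedy: take as many of the largest coin as possible, then repeat with the remainder.
146 = 2×50 + 1×25 + 2×10 + 1×1
Count of 50: 2

2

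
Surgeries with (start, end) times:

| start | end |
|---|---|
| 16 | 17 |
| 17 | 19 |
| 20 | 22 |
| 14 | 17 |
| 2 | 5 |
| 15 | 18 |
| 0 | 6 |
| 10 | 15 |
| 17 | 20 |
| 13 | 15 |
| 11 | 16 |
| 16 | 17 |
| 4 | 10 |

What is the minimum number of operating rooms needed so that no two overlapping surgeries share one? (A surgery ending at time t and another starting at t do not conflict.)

starts: [0, 2, 4, 10, 11, 13, 14, 15, 16, 16, 17, 17, 20]
ends:   [5, 6, 10, 15, 15, 16, 17, 17, 17, 18, 19, 20, 22]
s0→1 s2→2 s4→3 e5→2 e6→1 e10→0 s10→1 s11→2 s13→3 s14→4  — peak 4.

4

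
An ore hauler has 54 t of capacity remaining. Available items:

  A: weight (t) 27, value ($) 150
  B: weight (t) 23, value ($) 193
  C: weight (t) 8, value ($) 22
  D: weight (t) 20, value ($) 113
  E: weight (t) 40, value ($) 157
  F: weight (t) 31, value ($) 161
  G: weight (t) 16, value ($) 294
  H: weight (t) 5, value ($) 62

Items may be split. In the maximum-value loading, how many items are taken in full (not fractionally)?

Greedy by value/weight ratio, highest first.
Order: G (294/16=18.38) > H (62/5=12.40) > B (193/23=8.39) > D (113/20=5.65) > A (150/27=5.56) > F (161/31=5.19) > E (157/40=3.92) > C (22/8=2.75)
Fill: take G (16 @ 294) → take H (5 @ 62) → take B (23 @ 193) → take 10/20 of D → 56.50; 54/54 used.
3 item(s) taken whole; one partial (take 10/20 of D).

3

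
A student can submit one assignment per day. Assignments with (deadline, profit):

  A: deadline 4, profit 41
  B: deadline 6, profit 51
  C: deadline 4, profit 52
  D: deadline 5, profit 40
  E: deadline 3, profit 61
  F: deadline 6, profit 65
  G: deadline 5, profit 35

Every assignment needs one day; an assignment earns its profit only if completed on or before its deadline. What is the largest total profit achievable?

Take jobs in profit order; each goes to the latest open slot no later than its deadline.
By profit: F(d6,65), E(d3,61), C(d4,52), B(d6,51), A(d4,41), D(d5,40), G(d5,35)
F→slot 6; E→slot 3; C→slot 4; B→slot 5; A→slot 2; D→slot 1; G skipped.
Profit = 40 + 41 + 61 + 52 + 51 + 65 = 310

310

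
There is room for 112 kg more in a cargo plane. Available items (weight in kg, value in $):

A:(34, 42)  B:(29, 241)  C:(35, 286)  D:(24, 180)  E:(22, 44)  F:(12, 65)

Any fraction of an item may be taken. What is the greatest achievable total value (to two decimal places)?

Greedy by value/weight ratio, highest first.
Order: B (241/29=8.31) > C (286/35=8.17) > D (180/24=7.50) > F (65/12=5.42) > E (44/22=2.00) > A (42/34=1.24)
Fill: take B (29 @ 241) → take C (35 @ 286) → take D (24 @ 180) → take F (12 @ 65) → take 12/22 of E → 24.00; 112/112 used.
Total value = 796.00

796.00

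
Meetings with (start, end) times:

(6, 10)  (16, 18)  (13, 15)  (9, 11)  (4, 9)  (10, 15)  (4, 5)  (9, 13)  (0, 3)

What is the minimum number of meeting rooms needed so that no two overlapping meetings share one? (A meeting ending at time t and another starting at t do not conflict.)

Count concurrent intervals with a sweep; the peak is the room count.
Events (time:±→running): 0:+→1 3:-→0 4:+→1 4:+→2 5:-→1 6:+→2 9:-→1 9:+→2 9:+→3 … peak 3.

3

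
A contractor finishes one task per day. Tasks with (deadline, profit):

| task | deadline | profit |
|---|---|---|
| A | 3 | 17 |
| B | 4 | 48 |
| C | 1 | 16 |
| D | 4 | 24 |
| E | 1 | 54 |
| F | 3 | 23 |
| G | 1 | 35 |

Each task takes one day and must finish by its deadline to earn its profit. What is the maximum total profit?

149

Take jobs in profit order; each goes to the latest open slot no later than its deadline.
Profit order: E=54 B=48 G=35 D=24 F=23 A=17 C=16
Assign: E→slot 1, B→slot 4, G skipped, D→slot 3, F→slot 2, A skipped, C skipped.
Slots: [1:E] [2:F] [3:D] [4:B]
Profit = 54 + 23 + 24 + 48 = 149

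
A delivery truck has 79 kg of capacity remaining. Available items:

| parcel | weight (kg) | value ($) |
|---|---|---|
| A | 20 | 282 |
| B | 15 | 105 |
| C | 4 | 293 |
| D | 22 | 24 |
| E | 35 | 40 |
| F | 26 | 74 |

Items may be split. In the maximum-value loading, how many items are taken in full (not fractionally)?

Order: C (293/4=73.25) > A (282/20=14.10) > B (105/15=7.00) > F (74/26=2.85) > E (40/35=1.14) > D (24/22=1.09)
Fill: take C (4 @ 293) → take A (20 @ 282) → take B (15 @ 105) → take F (26 @ 74) → take 14/35 of E → 16.00; 79/79 used.
4 item(s) taken whole; one partial (take 14/35 of E).

4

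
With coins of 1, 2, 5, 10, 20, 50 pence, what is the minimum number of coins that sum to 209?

7

Use the largest denomination that fits, subtract, and repeat.
209 = 4×50 + 1×5 + 2×2
Total coins = 4 + 1 + 2 = 7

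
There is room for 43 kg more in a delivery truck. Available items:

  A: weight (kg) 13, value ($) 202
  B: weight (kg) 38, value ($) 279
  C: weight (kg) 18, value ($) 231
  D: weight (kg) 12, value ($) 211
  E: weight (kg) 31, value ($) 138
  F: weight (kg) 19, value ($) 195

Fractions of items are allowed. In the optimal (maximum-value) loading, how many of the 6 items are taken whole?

Ratios (sorted): D 17.58, A 15.54, C 12.83, F 10.26, B 7.34, E 4.45
take D (12 @ 211); take A (13 @ 202); take C (18 @ 231). Capacity used 43/43.
3 item(s) taken whole.

3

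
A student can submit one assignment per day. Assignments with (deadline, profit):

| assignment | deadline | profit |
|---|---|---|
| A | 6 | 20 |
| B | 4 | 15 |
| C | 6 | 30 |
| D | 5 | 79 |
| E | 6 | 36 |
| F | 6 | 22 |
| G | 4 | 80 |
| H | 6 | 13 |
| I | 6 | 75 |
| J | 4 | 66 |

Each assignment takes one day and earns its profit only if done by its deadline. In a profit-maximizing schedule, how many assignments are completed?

6

By profit: G(d4,80), D(d5,79), I(d6,75), J(d4,66), E(d6,36), C(d6,30), F(d6,22), A(d6,20), B(d4,15), H(d6,13)
G→slot 4; D→slot 5; I→slot 6; J→slot 3; E→slot 2; C→slot 1; F skipped; A skipped; B skipped; H skipped.
6 of 10 scheduled.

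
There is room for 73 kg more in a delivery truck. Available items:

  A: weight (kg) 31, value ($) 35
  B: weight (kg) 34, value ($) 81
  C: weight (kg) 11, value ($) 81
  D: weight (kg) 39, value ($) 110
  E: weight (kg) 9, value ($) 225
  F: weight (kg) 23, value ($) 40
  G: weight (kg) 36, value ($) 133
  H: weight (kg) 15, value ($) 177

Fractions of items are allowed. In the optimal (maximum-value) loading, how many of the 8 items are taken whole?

Order: E (225/9=25.00) > H (177/15=11.80) > C (81/11=7.36) > G (133/36=3.69) > D (110/39=2.82) > B (81/34=2.38) > F (40/23=1.74) > A (35/31=1.13)
Fill: take E (9 @ 225) → take H (15 @ 177) → take C (11 @ 81) → take G (36 @ 133) → take 2/39 of D → 5.64; 73/73 used.
4 item(s) taken whole; one partial (take 2/39 of D).

4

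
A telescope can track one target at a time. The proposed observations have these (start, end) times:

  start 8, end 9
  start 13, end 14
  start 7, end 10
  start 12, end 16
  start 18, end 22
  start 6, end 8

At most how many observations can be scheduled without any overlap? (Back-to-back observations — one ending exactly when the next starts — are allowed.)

4

By end time: (6,8), (8,9), (7,10), (13,14), (12,16), (18,22).
Pick (6,8); next start ≥ 8 → (8,9); next start ≥ 9 → (13,14); next start ≥ 14 → (18,22).
Selected 4 observations.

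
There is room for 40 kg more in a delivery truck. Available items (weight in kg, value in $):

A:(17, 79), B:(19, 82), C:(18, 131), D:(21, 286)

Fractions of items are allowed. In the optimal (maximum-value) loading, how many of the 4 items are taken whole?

2

Greedy by value/weight ratio, highest first.
Ratios (sorted): D 13.62, C 7.28, A 4.65, B 4.32
take D (21 @ 286); take C (18 @ 131); take 1/17 of A → 4.65. Capacity used 40/40.
2 item(s) taken whole; one partial (take 1/17 of A).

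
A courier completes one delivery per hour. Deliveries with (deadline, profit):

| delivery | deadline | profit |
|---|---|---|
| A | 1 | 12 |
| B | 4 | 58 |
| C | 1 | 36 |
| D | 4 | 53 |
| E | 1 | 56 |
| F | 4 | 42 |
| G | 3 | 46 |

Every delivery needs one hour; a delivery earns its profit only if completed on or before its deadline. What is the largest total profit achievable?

By profit: B(d4,58), E(d1,56), D(d4,53), G(d3,46), F(d4,42), C(d1,36), A(d1,12)
B→slot 4; E→slot 1; D→slot 3; G→slot 2; F skipped; C skipped; A skipped.
Profit = 56 + 46 + 53 + 58 = 213

213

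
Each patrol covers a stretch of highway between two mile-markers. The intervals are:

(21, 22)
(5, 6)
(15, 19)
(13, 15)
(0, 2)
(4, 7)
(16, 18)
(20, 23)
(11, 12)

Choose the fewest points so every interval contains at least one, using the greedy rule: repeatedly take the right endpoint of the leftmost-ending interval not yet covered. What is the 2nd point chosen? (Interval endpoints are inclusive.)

Sort by right endpoint; whenever an interval is uncovered, place a point at its right end.
By right end: [0,2]  [5,6]  [4,7]  [11,12]  [13,15]  [16,18]  [15,19]  [21,22]  [20,23]
[0,2] uncovered → point at 2; [5,6] uncovered → point at 6; [11,12] uncovered → point at 12; [13,15] uncovered → point at 15; [16,18] uncovered → point at 18; [21,22] uncovered → point at 22.
Points: 2, 6, 12, 15, 18, 22 (6 total).

6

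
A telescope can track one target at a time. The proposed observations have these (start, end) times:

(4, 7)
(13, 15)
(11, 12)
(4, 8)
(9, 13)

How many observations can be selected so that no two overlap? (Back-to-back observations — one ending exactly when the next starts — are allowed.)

3

By end time: (4,7), (4,8), (11,12), (9,13), (13,15).
Pick (4,7); next start ≥ 7 → (11,12); next start ≥ 12 → (13,15).
Selected 3 observations.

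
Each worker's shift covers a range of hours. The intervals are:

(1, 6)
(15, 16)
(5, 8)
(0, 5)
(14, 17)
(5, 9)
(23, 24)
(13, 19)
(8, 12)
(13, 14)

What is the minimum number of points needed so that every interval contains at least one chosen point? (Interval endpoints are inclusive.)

Process intervals by earliest right end; each time one isn't hit yet, stab at its right endpoint.
Sorted: [0,5] [1,6] [5,8] [5,9] [8,12] [13,14] [15,16] [14,17] [13,19] [23,24]
{[0,5],[1,6],[5,8],[5,9]} hit by 5; {[8,12]} hit by 12; {[13,14]} hit by 14; {[15,16],[14,17],[13,19]} hit by 16; {[23,24]} hit by 24.
Points: 5, 12, 14, 16, 24 (5 total).

5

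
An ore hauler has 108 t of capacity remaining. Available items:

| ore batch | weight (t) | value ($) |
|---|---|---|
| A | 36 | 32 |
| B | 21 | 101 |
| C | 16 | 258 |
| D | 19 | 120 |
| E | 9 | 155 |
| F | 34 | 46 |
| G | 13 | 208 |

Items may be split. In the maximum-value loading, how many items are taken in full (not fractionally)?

Sort by value per unit weight and fill in that order.
Ratios (sorted): E 17.22, C 16.12, G 16.00, D 6.32, B 4.81, F 1.35, A 0.89
take E (9 @ 155); take C (16 @ 258); take G (13 @ 208); take D (19 @ 120); take B (21 @ 101); take 30/34 of F → 40.59. Capacity used 108/108.
5 item(s) taken whole; one partial (take 30/34 of F).

5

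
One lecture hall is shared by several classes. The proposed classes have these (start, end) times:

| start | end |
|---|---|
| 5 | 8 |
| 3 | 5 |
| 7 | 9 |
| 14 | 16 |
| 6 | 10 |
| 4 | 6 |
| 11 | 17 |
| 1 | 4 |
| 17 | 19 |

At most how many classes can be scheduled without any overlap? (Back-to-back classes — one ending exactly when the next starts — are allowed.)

5

Order by finish time; keep every interval that doesn't clash with the previous kept one.
By end time: (1,4), (3,5), (4,6), (5,8), (7,9), (6,10), (14,16), (11,17), (17,19).
Pick (1,4); next start ≥ 4 → (4,6); next start ≥ 6 → (7,9); next start ≥ 9 → (14,16); next start ≥ 16 → (17,19).
Selected 5 classes.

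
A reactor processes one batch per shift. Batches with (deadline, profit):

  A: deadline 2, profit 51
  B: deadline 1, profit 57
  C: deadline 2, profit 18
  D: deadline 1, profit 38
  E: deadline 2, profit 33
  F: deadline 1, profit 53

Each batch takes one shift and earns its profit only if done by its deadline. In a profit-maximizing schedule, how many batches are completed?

Profit order: B=57 F=53 A=51 D=38 E=33 C=18
Assign: B→slot 1, F skipped, A→slot 2, D skipped, E skipped, C skipped.
Slots: [1:B] [2:A]
2 of 6 scheduled.

2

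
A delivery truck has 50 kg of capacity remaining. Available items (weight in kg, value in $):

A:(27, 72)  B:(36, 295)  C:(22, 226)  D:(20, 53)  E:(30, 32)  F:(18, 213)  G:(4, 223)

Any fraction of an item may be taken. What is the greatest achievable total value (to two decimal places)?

711.17

Greedy by value/weight ratio, highest first.
Ratios (sorted): G 55.75, F 11.83, C 10.27, B 8.19, A 2.67, D 2.65, E 1.07
take G (4 @ 223); take F (18 @ 213); take C (22 @ 226); take 6/36 of B → 49.17. Capacity used 50/50.
Total value = 711.17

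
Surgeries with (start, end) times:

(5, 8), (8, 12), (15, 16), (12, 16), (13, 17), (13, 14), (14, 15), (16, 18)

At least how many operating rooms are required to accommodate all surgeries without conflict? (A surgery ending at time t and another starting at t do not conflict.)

3

The answer is the maximum number of intervals overlapping at any instant.
starts: [5, 8, 12, 13, 13, 14, 15, 16]
ends:   [8, 12, 14, 15, 16, 16, 17, 18]
s5→1 e8→0 s8→1 e12→0 s12→1 s13→2 s13→3  — peak 3.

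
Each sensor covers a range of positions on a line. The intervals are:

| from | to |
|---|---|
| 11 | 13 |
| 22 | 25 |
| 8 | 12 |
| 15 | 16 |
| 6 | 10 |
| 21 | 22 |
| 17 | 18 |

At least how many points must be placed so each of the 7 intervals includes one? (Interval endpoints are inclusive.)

5

Process intervals by earliest right end; each time one isn't hit yet, stab at its right endpoint.
By right end: [6,10]  [8,12]  [11,13]  [15,16]  [17,18]  [21,22]  [22,25]
[6,10] uncovered → point at 10; [11,13] uncovered → point at 13; [15,16] uncovered → point at 16; [17,18] uncovered → point at 18; [21,22] uncovered → point at 22.
Points: 10, 13, 16, 18, 22 (5 total).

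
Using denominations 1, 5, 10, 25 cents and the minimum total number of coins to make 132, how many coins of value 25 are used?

5

Use the largest denomination that fits, subtract, and repeat.
132 = 5×25 + 1×5 + 2×1
Count of 25: 5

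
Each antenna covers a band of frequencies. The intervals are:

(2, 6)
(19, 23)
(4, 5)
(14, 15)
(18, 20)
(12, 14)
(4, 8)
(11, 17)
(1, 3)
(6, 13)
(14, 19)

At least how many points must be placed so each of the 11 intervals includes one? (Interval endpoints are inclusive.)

5

Process intervals by earliest right end; each time one isn't hit yet, stab at its right endpoint.
By right end: [1,3]  [4,5]  [2,6]  [4,8]  [6,13]  [12,14]  [14,15]  [11,17]  [14,19]  [18,20]  [19,23]
[1,3] uncovered → point at 3; [4,5] uncovered → point at 5; [6,13] uncovered → point at 13; [14,15] uncovered → point at 15; [18,20] uncovered → point at 20.
Points: 3, 5, 13, 15, 20 (5 total).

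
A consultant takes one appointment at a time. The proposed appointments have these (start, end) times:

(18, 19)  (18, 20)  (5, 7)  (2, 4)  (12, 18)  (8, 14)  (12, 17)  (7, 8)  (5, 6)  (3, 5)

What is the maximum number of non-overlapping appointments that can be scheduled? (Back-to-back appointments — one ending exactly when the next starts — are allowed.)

Sorted by end: (2,4)  (3,5)  (5,6)  (5,7)  (7,8)  (8,14)  (12,17)  (12,18)  (18,19)  (18,20)
take (2,4); take (5,6); take (7,8); take (8,14); skip (12,18); take (18,19); skip (18,20).
Selected 5 appointments.

5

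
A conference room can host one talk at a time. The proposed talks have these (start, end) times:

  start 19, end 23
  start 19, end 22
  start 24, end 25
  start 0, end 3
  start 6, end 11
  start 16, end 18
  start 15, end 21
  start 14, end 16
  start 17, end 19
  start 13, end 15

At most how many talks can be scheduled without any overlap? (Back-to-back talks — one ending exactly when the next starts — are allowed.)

6

Order by finish time; keep every interval that doesn't clash with the previous kept one.
By end time: (0,3), (6,11), (13,15), (14,16), (16,18), (17,19), (15,21), (19,22), (19,23), (24,25).
Pick (0,3); next start ≥ 3 → (6,11); next start ≥ 11 → (13,15); next start ≥ 15 → (16,18); next start ≥ 18 → (19,22); next start ≥ 22 → (24,25).
Selected 6 talks.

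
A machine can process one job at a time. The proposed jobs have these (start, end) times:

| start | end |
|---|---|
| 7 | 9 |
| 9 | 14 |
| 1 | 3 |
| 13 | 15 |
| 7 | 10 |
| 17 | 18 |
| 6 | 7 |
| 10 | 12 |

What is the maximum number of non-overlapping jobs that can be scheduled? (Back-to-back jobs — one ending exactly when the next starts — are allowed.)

6

Sorted by end: (1,3)  (6,7)  (7,9)  (7,10)  (10,12)  (9,14)  (13,15)  (17,18)
take (1,3); take (6,7); take (7,9); skip (7,10); take (10,12); take (13,15); take (17,18).
Selected 6 jobs.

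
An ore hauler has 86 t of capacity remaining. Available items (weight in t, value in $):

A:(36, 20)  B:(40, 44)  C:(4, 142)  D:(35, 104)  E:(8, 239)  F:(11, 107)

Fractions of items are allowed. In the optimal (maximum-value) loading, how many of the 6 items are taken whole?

Ratios (sorted): C 35.50, E 29.88, F 9.73, D 2.97, B 1.10, A 0.56
take C (4 @ 142); take E (8 @ 239); take F (11 @ 107); take D (35 @ 104); take 28/40 of B → 30.80. Capacity used 86/86.
4 item(s) taken whole; one partial (take 28/40 of B).

4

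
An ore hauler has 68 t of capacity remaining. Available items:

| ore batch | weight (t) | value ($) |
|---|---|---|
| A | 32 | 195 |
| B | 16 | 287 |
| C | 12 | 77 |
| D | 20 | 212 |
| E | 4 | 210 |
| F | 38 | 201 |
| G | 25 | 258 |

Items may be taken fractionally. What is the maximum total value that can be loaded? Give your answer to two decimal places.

986.25

Greedy by value/weight ratio, highest first.
Order: E (210/4=52.50) > B (287/16=17.94) > D (212/20=10.60) > G (258/25=10.32) > C (77/12=6.42) > A (195/32=6.09) > F (201/38=5.29)
Fill: take E (4 @ 210) → take B (16 @ 287) → take D (20 @ 212) → take G (25 @ 258) → take 3/12 of C → 19.25; 68/68 used.
Total value = 986.25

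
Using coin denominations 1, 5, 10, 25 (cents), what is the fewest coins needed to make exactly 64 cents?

Greedy: take as many of the largest coin as possible, then repeat with the remainder.
64 = 2×25 + 1×10 + 4×1
Total coins = 2 + 1 + 4 = 7

7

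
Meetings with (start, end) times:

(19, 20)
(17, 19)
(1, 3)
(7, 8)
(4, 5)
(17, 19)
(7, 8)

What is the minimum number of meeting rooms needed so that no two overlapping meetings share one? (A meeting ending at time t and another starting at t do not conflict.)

2

Events (time:±→running): 1:+→1 3:-→0 4:+→1 5:-→0 7:+→1 7:+→2 … peak 2.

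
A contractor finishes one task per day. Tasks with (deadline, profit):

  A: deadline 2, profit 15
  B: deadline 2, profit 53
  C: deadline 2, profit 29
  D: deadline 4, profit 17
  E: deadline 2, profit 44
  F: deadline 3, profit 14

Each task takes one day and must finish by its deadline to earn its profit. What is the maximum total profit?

Take jobs in profit order; each goes to the latest open slot no later than its deadline.
Profit order: B=53 E=44 C=29 D=17 A=15 F=14
Assign: B→slot 2, E→slot 1, C skipped, D→slot 4, A skipped, F→slot 3.
Slots: [1:E] [2:B] [3:F] [4:D]
Profit = 44 + 53 + 14 + 17 = 128

128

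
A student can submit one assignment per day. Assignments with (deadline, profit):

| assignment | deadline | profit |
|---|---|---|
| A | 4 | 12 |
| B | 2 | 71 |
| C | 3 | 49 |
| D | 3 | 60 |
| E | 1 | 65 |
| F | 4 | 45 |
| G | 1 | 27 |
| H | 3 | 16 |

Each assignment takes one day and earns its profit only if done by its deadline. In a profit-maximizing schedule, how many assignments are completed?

Sort by profit descending; place each in the latest free slot ≤ its deadline.
By profit: B(d2,71), E(d1,65), D(d3,60), C(d3,49), F(d4,45), G(d1,27), H(d3,16), A(d4,12)
B→slot 2; E→slot 1; D→slot 3; C skipped; F→slot 4; G skipped; H skipped; A skipped.
4 of 8 scheduled.

4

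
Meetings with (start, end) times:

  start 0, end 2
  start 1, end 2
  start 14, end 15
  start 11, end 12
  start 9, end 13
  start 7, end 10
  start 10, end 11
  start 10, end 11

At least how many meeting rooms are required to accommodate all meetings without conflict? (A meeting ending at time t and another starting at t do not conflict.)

3

Events (time:±→running): 0:+→1 1:+→2 2:-→1 2:-→0 7:+→1 9:+→2 10:-→1 10:+→2 10:+→3 … peak 3.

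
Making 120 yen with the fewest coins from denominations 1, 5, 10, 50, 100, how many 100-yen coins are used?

Greedy: take as many of the largest coin as possible, then repeat with the remainder.
120 = 1×100 + 2×10
Count of 100: 1

1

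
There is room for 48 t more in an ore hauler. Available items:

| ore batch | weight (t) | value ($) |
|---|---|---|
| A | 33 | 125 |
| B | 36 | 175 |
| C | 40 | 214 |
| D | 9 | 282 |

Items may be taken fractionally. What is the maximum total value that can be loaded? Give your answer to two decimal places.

Sort by value per unit weight and fill in that order.
Order: D (282/9=31.33) > C (214/40=5.35) > B (175/36=4.86) > A (125/33=3.79)
Fill: take D (9 @ 282) → take 39/40 of C → 208.65; 48/48 used.
Total value = 490.65

490.65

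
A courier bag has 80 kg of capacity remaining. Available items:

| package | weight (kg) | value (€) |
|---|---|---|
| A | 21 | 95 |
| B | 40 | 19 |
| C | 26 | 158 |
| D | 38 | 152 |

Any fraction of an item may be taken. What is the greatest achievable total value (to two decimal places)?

385.00

Ratios (sorted): C 6.08, A 4.52, D 4.00, B 0.47
take C (26 @ 158); take A (21 @ 95); take 33/38 of D → 132.00. Capacity used 80/80.
Total value = 385.00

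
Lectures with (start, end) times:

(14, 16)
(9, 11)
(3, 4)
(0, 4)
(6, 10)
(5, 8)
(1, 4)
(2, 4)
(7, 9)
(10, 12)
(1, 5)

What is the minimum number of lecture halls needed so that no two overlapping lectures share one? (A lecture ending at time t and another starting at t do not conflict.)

Count concurrent intervals with a sweep; the peak is the room count.
Events (time:±→running): 0:+→1 1:+→2 1:+→3 2:+→4 3:+→5 … peak 5.

5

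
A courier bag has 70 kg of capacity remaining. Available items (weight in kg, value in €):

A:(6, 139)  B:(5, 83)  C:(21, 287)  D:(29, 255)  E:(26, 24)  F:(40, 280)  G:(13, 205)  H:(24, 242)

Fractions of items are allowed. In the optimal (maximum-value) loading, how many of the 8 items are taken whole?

Order: A (139/6=23.17) > B (83/5=16.60) > G (205/13=15.77) > C (287/21=13.67) > H (242/24=10.08) > D (255/29=8.79) > F (280/40=7.00) > E (24/26=0.92)
Fill: take A (6 @ 139) → take B (5 @ 83) → take G (13 @ 205) → take C (21 @ 287) → take H (24 @ 242) → take 1/29 of D → 8.79; 70/70 used.
5 item(s) taken whole; one partial (take 1/29 of D).

5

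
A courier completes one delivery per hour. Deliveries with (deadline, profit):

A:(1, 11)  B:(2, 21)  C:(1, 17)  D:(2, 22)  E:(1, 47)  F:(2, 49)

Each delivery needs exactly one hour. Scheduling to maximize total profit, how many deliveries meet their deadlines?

Profit order: F=49 E=47 D=22 B=21 C=17 A=11
Assign: F→slot 2, E→slot 1, D skipped, B skipped, C skipped, A skipped.
Slots: [1:E] [2:F]
2 of 6 scheduled.

2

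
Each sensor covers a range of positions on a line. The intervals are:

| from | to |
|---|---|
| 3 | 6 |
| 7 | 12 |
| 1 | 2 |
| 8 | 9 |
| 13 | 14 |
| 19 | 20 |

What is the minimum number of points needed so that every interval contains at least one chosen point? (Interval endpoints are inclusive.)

5

Process intervals by earliest right end; each time one isn't hit yet, stab at its right endpoint.
By right end: [1,2]  [3,6]  [8,9]  [7,12]  [13,14]  [19,20]
[1,2] uncovered → point at 2; [3,6] uncovered → point at 6; [8,9] uncovered → point at 9; [13,14] uncovered → point at 14; [19,20] uncovered → point at 20.
Points: 2, 6, 9, 14, 20 (5 total).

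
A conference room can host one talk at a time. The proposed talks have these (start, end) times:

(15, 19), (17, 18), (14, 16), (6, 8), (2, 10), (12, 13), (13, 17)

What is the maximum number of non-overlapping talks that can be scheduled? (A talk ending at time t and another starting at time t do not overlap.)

By end time: (6,8), (2,10), (12,13), (14,16), (13,17), (17,18), (15,19).
Pick (6,8); next start ≥ 8 → (12,13); next start ≥ 13 → (14,16); next start ≥ 16 → (17,18).
Selected 4 talks.

4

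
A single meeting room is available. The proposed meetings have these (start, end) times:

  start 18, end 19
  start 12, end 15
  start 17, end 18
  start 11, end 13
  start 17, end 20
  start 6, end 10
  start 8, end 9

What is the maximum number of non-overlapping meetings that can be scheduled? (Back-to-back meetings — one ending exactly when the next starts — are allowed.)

Sort by end time and greedily take each interval whose start is ≥ the last chosen end.
Sorted by end: (8,9)  (6,10)  (11,13)  (12,15)  (17,18)  (18,19)  (17,20)
take (8,9); take (11,13); take (17,18); take (18,19).
Selected 4 meetings.

4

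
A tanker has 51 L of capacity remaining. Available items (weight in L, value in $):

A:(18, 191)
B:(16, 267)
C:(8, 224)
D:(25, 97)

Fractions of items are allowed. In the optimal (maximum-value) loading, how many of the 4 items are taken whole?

Order: C (224/8=28.00) > B (267/16=16.69) > A (191/18=10.61) > D (97/25=3.88)
Fill: take C (8 @ 224) → take B (16 @ 267) → take A (18 @ 191) → take 9/25 of D → 34.92; 51/51 used.
3 item(s) taken whole; one partial (take 9/25 of D).

3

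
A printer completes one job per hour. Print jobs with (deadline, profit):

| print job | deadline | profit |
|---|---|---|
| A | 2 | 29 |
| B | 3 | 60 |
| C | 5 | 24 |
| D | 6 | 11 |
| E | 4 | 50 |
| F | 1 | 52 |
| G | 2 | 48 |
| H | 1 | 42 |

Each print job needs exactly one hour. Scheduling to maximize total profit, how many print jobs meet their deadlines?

6

By profit: B(d3,60), F(d1,52), E(d4,50), G(d2,48), H(d1,42), A(d2,29), C(d5,24), D(d6,11)
B→slot 3; F→slot 1; E→slot 4; G→slot 2; H skipped; A skipped; C→slot 5; D→slot 6.
6 of 8 scheduled.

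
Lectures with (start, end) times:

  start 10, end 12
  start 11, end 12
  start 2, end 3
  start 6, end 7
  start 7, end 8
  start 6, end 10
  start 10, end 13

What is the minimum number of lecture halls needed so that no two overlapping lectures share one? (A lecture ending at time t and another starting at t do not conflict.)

starts: [2, 6, 6, 7, 10, 10, 11]
ends:   [3, 7, 8, 10, 12, 12, 13]
s2→1 e3→0 s6→1 s6→2 e7→1 s7→2 e8→1 e10→0 s10→1 s10→2 s11→3  — peak 3.

3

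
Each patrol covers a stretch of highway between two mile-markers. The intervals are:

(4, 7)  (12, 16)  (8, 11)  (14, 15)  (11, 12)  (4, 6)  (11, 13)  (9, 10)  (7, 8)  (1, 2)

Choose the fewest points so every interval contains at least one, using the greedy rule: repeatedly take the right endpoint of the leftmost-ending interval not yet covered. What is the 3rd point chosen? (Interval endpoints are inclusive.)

By right end: [1,2]  [4,6]  [4,7]  [7,8]  [9,10]  [8,11]  [11,12]  [11,13]  [14,15]  [12,16]
[1,2] uncovered → point at 2; [4,6] uncovered → point at 6; [7,8] uncovered → point at 8; [9,10] uncovered → point at 10; [11,12] uncovered → point at 12; [14,15] uncovered → point at 15.
Points: 2, 6, 8, 10, 12, 15 (6 total).

8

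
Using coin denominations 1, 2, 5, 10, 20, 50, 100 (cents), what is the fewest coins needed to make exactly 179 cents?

Greedy: take as many of the largest coin as possible, then repeat with the remainder.
179 = 1×100 + 1×50 + 1×20 + 1×5 + 2×2
Total coins = 1 + 1 + 1 + 1 + 2 = 6

6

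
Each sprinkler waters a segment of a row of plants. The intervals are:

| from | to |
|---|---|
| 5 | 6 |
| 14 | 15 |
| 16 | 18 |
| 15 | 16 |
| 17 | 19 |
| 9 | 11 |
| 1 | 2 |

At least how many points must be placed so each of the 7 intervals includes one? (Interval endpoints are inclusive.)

Sort by right endpoint; whenever an interval is uncovered, place a point at its right end.
Sorted: [1,2] [5,6] [9,11] [14,15] [15,16] [16,18] [17,19]
{[1,2]} hit by 2; {[5,6]} hit by 6; {[9,11]} hit by 11; {[14,15],[15,16]} hit by 15; {[16,18],[17,19]} hit by 18.
Points: 2, 6, 11, 15, 18 (5 total).

5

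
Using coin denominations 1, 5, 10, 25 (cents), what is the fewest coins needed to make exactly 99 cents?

9

Use the largest denomination that fits, subtract, and repeat.
99 − 3×25→24 − 2×10→4 − 4×1→0
Total coins = 3 + 2 + 4 = 9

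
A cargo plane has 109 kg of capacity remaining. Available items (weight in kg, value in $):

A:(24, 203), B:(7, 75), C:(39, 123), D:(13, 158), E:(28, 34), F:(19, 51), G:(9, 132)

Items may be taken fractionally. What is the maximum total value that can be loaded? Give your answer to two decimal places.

736.63

Greedy by value/weight ratio, highest first.
Ratios (sorted): G 14.67, D 12.15, B 10.71, A 8.46, C 3.15, F 2.68, E 1.21
take G (9 @ 132); take D (13 @ 158); take B (7 @ 75); take A (24 @ 203); take C (39 @ 123); take 17/19 of F → 45.63. Capacity used 109/109.
Total value = 736.63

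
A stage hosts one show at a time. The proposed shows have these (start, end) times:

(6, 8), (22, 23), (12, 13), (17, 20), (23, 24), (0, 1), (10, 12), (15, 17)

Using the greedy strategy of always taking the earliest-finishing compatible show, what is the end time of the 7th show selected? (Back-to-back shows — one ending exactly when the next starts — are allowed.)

Order by finish time; keep every interval that doesn't clash with the previous kept one.
Sorted by end: (0,1)  (6,8)  (10,12)  (12,13)  (15,17)  (17,20)  (22,23)  (23,24)
take (0,1); take (6,8); take (10,12); take (12,13); take (15,17); take (17,20); take (22,23); take (23,24).
Selected: (0,1) (6,8) (10,12) (12,13) (15,17) (17,20) (22,23) (23,24)

23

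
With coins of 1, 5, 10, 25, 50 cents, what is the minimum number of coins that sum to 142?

7

142 − 2×50→42 − 1×25→17 − 1×10→7 − 1×5→2 − 2×1→0
Total coins = 2 + 1 + 1 + 1 + 2 = 7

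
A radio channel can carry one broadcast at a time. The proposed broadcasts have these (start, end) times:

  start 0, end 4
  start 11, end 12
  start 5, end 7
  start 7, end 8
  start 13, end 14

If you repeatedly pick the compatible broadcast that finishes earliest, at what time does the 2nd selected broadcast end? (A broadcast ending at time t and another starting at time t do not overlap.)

Greedy by earliest finish: after sorting by end time, pick each interval compatible with the last pick.
By end time: (0,4), (5,7), (7,8), (11,12), (13,14).
Pick (0,4); next start ≥ 4 → (5,7); next start ≥ 7 → (7,8); next start ≥ 8 → (11,12); next start ≥ 12 → (13,14).
Selected: (0,4) (5,7) (7,8) (11,12) (13,14)

7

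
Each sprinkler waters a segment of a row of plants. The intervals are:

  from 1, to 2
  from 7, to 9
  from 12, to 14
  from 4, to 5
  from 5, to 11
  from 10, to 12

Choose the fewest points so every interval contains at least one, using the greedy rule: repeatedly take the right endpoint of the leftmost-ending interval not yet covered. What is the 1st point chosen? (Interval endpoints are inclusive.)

Process intervals by earliest right end; each time one isn't hit yet, stab at its right endpoint.
By right end: [1,2]  [4,5]  [7,9]  [5,11]  [10,12]  [12,14]
[1,2] uncovered → point at 2; [4,5] uncovered → point at 5; [7,9] uncovered → point at 9; [10,12] uncovered → point at 12.
Points: 2, 5, 9, 12 (4 total).

2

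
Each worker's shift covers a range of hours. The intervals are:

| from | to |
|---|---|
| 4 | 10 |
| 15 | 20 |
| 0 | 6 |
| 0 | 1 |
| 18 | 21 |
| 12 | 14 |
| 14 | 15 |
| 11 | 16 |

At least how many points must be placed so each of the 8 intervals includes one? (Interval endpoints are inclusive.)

4

Process intervals by earliest right end; each time one isn't hit yet, stab at its right endpoint.
Sorted: [0,1] [0,6] [4,10] [12,14] [14,15] [11,16] [15,20] [18,21]
{[0,1],[0,6]} hit by 1; {[4,10]} hit by 10; {[12,14],[14,15],[11,16]} hit by 14; {[15,20],[18,21]} hit by 20.
Points: 1, 10, 14, 20 (4 total).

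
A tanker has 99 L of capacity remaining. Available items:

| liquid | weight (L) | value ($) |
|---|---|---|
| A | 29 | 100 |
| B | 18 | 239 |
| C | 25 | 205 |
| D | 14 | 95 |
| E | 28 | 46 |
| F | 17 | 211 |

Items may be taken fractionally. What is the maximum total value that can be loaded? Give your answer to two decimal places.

836.21

Sort by value per unit weight and fill in that order.
Ratios (sorted): B 13.28, F 12.41, C 8.20, D 6.79, A 3.45, E 1.64
take B (18 @ 239); take F (17 @ 211); take C (25 @ 205); take D (14 @ 95); take 25/29 of A → 86.21. Capacity used 99/99.
Total value = 836.21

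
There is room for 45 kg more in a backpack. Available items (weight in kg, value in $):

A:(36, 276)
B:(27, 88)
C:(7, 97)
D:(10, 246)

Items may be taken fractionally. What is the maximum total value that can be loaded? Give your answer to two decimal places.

Greedy by value/weight ratio, highest first.
Order: D (246/10=24.60) > C (97/7=13.86) > A (276/36=7.67) > B (88/27=3.26)
Fill: take D (10 @ 246) → take C (7 @ 97) → take 28/36 of A → 214.67; 45/45 used.
Total value = 557.67

557.67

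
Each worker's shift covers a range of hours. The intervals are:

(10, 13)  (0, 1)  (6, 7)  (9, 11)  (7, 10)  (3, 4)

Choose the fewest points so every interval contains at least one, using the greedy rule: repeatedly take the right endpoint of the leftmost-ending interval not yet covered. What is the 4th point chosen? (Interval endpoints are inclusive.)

Sorted: [0,1] [3,4] [6,7] [7,10] [9,11] [10,13]
{[0,1]} hit by 1; {[3,4]} hit by 4; {[6,7],[7,10]} hit by 7; {[9,11],[10,13]} hit by 11.
Points: 1, 4, 7, 11 (4 total).

11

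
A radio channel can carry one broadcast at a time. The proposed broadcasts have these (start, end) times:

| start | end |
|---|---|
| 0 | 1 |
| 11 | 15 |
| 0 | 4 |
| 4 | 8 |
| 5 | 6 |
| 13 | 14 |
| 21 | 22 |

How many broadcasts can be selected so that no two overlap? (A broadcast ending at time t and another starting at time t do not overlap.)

4

Greedy by earliest finish: after sorting by end time, pick each interval compatible with the last pick.
By end time: (0,1), (0,4), (5,6), (4,8), (13,14), (11,15), (21,22).
Pick (0,1); next start ≥ 1 → (5,6); next start ≥ 6 → (13,14); next start ≥ 14 → (21,22).
Selected 4 broadcasts.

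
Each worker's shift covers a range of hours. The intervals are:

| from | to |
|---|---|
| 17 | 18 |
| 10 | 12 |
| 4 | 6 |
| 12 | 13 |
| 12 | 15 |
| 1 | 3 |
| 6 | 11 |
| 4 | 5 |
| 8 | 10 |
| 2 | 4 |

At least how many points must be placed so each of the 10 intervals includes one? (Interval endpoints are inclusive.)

5

Sorted: [1,3] [2,4] [4,5] [4,6] [8,10] [6,11] [10,12] [12,13] [12,15] [17,18]
{[1,3],[2,4]} hit by 3; {[4,5],[4,6]} hit by 5; {[8,10],[6,11],[10,12]} hit by 10; {[12,13],[12,15]} hit by 13; {[17,18]} hit by 18.
Points: 3, 5, 10, 13, 18 (5 total).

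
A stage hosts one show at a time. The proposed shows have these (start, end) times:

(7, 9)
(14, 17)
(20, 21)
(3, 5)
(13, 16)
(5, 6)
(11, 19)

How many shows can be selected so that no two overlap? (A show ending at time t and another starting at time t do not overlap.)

Order by finish time; keep every interval that doesn't clash with the previous kept one.
Sorted by end: (3,5)  (5,6)  (7,9)  (13,16)  (14,17)  (11,19)  (20,21)
take (3,5); take (5,6); take (7,9); take (13,16); skip (14,17); take (20,21).
Selected 5 shows.

5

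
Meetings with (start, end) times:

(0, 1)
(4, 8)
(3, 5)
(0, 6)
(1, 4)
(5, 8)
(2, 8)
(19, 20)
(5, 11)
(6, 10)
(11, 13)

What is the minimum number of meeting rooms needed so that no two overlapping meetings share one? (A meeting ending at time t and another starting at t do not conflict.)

5

starts: [0, 0, 1, 2, 3, 4, 5, 5, 6, 11, 19]
ends:   [1, 4, 5, 6, 8, 8, 8, 10, 11, 13, 20]
s0→1 s0→2 e1→1 s1→2 s2→3 s3→4 e4→3 s4→4 e5→3 s5→4 s5→5  — peak 5.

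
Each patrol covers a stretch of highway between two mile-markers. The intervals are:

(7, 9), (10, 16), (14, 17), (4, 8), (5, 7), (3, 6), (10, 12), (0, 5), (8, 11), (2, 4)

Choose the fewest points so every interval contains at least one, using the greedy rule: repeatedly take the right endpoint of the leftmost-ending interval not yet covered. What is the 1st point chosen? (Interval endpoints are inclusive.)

4

Process intervals by earliest right end; each time one isn't hit yet, stab at its right endpoint.
By right end: [2,4]  [0,5]  [3,6]  [5,7]  [4,8]  [7,9]  [8,11]  [10,12]  [10,16]  [14,17]
[2,4] uncovered → point at 4; [5,7] uncovered → point at 7; [8,11] uncovered → point at 11; [14,17] uncovered → point at 17.
Points: 4, 7, 11, 17 (4 total).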